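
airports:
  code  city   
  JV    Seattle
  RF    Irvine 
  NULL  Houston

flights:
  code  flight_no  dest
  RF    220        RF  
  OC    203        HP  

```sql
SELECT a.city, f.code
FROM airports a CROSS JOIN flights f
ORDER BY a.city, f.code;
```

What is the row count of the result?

6

CROSS JOIN pairs every row of `airports` with every row of `flights`: 3 × 2 = 6 rows.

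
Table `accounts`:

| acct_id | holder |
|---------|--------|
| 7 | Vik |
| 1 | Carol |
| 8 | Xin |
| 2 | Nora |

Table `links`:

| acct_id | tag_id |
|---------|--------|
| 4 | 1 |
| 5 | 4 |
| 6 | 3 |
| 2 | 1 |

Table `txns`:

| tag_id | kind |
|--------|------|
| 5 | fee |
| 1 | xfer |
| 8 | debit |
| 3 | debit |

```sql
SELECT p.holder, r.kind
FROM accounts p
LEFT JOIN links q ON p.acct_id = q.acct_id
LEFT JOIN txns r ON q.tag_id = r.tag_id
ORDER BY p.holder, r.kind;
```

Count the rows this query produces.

4

Step 1 — p LEFT JOIN q on acct_id → 4 row(s).
Then LEFT JOIN `txns r` on tag_id: each of those 4 rows is kept; rows whose q.tag_id has no match in r get NULL for r's columns.
Result: 4 row(s).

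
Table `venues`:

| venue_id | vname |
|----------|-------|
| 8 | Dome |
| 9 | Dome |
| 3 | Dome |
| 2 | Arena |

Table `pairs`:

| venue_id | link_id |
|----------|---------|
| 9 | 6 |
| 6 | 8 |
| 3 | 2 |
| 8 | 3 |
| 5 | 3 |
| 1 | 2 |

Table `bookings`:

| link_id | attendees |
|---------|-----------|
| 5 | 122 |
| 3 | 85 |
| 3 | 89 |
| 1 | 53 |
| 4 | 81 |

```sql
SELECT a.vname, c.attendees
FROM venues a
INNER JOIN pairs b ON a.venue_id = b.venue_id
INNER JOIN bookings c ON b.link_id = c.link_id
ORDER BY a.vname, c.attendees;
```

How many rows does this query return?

2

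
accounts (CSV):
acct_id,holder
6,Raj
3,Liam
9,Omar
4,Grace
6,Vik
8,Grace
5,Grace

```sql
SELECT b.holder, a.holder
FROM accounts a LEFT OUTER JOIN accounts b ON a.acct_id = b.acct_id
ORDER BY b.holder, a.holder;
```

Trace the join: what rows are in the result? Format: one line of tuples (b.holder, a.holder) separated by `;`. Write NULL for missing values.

(Grace, Grace); (Grace, Grace); (Grace, Grace); (Liam, Liam); (Omar, Omar); (Raj, Raj); (Raj, Vik); (Vik, Raj); (Vik, Vik)

LEFT JOIN keeps every row from `accounts a`; unmatched rows get NULL for `accounts b`'s columns.
Matching on a.acct_id = b.acct_id.
- a[0] acct_id=6 → 2 match(es) in b → 2 row(s).
- a[1] acct_id=3 → 1 match(es) in b → 1 row(s).
- a[2] acct_id=9 → 1 match(es) in b → 1 row(s).
- a[3] acct_id=4 → 1 match(es) in b → 1 row(s).
- a[4] acct_id=6 → 2 match(es) in b → 2 row(s).
- a[5] acct_id=8 → 1 match(es) in b → 1 row(s).
- a[6] acct_id=5 → 1 match(es) in b → 1 row(s).
After projecting and ordering:
b.holder | a.holder
Grace | Grace
Grace | Grace
Grace | Grace
Liam | Liam
Omar | Omar
Raj | Raj
Raj | Vik
Vik | Raj
Vik | Vik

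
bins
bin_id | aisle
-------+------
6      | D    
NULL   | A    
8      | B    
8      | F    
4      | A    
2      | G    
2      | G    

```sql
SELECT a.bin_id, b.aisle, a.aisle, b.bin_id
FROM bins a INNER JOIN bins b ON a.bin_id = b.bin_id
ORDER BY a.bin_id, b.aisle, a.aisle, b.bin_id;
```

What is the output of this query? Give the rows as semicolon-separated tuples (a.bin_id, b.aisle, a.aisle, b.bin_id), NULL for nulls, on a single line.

(2, G, G, 2); (2, G, G, 2); (2, G, G, 2); (2, G, G, 2); (4, A, A, 4); (6, D, D, 6); (8, B, B, 8); (8, B, F, 8); (8, F, B, 8); (8, F, F, 8)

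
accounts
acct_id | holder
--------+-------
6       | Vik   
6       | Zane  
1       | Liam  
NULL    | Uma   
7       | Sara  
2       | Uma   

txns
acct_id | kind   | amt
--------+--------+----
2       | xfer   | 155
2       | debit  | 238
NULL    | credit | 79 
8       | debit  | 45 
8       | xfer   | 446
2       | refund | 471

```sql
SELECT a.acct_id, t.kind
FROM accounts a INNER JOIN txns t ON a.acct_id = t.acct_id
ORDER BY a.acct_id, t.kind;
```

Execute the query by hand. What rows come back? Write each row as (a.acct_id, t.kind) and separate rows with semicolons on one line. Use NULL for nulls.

(2, debit); (2, refund); (2, xfer)

INNER JOIN keeps only pairs where the ON condition holds.
Matching on a.acct_id = t.acct_id. A NULL in a compared column never satisfies the condition.
Matched pairs: 3.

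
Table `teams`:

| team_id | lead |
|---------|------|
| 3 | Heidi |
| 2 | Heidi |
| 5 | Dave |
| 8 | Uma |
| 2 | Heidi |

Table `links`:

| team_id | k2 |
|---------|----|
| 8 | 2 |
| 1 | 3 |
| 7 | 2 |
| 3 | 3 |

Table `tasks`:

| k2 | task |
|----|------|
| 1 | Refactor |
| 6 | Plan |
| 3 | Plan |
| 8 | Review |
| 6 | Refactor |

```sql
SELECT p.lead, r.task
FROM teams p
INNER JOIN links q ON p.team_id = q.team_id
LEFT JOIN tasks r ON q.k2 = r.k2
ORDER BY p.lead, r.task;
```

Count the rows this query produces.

2

Step 1 — p INNER JOIN q on team_id → 2 row(s).
Then LEFT JOIN `tasks r` on k2: each of those 2 rows is kept; rows whose q.k2 has no match in r get NULL for r's columns.
Result: 2 row(s).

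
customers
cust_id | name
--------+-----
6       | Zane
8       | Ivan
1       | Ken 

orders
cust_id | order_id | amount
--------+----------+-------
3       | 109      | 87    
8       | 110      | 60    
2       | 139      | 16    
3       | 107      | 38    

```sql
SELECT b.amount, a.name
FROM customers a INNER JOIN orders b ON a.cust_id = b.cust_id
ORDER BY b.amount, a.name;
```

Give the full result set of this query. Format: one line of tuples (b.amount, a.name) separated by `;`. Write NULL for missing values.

(60, Ivan)

INNER JOIN keeps only pairs where the ON condition holds.
Matching on a.cust_id = b.cust_id.
- a row (cust_id=6): no match → dropped.
- a row (cust_id=8): matches 1 b row(s) → 1 output row(s).
- a row (cust_id=1): no match → dropped.
After projecting and ordering:
b.amount | a.name
60 | Ivan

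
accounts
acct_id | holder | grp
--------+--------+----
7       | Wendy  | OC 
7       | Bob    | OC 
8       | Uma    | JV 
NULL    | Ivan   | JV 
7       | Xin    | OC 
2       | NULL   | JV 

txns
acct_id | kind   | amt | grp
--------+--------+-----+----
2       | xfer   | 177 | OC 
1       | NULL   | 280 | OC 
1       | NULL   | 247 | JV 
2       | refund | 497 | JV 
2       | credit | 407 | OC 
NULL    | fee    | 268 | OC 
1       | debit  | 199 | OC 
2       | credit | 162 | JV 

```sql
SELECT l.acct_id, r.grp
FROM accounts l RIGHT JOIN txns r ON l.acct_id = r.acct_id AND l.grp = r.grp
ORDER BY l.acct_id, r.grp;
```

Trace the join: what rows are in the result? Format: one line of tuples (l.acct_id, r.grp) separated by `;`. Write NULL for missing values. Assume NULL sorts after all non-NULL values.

(2, JV); (2, JV); (NULL, JV); (NULL, OC); (NULL, OC); (NULL, OC); (NULL, OC); (NULL, OC)

RIGHT JOIN keeps every row from `txns`; unmatched rows get NULL for `accounts`'s columns.
Matching on l.acct_id = r.acct_id AND l.grp = r.grp. A NULL in a compared column never satisfies the condition.
Matched pairs: 2; unmatched r rows kept: 6.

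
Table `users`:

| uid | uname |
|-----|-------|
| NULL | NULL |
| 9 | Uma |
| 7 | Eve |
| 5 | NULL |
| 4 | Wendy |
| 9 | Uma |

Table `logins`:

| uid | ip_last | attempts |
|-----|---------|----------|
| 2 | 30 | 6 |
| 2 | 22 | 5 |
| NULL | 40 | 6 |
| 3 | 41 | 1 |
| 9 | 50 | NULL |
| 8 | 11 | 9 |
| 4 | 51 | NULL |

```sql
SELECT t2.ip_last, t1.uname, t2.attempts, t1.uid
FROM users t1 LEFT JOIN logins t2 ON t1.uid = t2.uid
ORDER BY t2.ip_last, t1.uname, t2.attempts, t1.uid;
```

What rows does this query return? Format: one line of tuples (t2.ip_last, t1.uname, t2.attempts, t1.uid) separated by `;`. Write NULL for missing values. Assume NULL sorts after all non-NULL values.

LEFT JOIN keeps every row from `users`; unmatched rows get NULL for `logins`'s columns.
Matching on t1.uid = t2.uid. A NULL in a compared column never satisfies the condition.
Matched pairs: 3; unmatched t1 rows kept: 3.

(50, Uma, NULL, 9); (50, Uma, NULL, 9); (51, Wendy, NULL, 4); (NULL, Eve, NULL, 7); (NULL, NULL, NULL, 5); (NULL, NULL, NULL, NULL)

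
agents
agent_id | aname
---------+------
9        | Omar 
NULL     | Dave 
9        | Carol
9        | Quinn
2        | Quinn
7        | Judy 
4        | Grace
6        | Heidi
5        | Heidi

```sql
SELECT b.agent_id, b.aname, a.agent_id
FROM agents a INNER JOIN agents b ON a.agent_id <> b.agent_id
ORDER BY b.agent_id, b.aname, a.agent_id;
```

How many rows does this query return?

INNER JOIN keeps only pairs where the ON condition holds.
Matching on a.agent_id <> b.agent_id. A NULL in a compared column never satisfies the condition.
- a (agent_id=9) pairs with 5 row(s) of b.
- a (agent_id=NULL) has no partner → excluded.
- a (agent_id=9) pairs with 5 row(s) of b.
- a (agent_id=9) pairs with 5 row(s) of b.
- a (agent_id=2) pairs with 7 row(s) of b.
- a (agent_id=7) pairs with 7 row(s) of b.
- a (agent_id=4) pairs with 7 row(s) of b.
- a (agent_id=6) pairs with 7 row(s) of b.
- a (agent_id=5) pairs with 7 row(s) of b.
Total: 50 rows.

50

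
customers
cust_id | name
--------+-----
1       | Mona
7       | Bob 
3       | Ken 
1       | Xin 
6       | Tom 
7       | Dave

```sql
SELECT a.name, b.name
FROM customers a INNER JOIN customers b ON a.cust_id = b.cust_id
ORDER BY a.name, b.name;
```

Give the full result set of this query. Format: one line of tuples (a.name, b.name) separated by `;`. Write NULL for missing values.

INNER JOIN keeps only pairs where the ON condition holds.
Matching on a.cust_id = b.cust_id.
- a[0] cust_id=1 → 2 match(es) in b → 2 row(s).
- a[1] cust_id=7 → 2 match(es) in b → 2 row(s).
- a[2] cust_id=3 → 1 match(es) in b → 1 row(s).
- a[3] cust_id=1 → 2 match(es) in b → 2 row(s).
- a[4] cust_id=6 → 1 match(es) in b → 1 row(s).
- a[5] cust_id=7 → 2 match(es) in b → 2 row(s).
After projecting and ordering:
a.name | b.name
Bob | Bob
Bob | Dave
Dave | Bob
Dave | Dave
Ken | Ken
Mona | Mona
Mona | Xin
Tom | Tom
Xin | Mona
Xin | Xin

(Bob, Bob); (Bob, Dave); (Dave, Bob); (Dave, Dave); (Ken, Ken); (Mona, Mona); (Mona, Xin); (Tom, Tom); (Xin, Mona); (Xin, Xin)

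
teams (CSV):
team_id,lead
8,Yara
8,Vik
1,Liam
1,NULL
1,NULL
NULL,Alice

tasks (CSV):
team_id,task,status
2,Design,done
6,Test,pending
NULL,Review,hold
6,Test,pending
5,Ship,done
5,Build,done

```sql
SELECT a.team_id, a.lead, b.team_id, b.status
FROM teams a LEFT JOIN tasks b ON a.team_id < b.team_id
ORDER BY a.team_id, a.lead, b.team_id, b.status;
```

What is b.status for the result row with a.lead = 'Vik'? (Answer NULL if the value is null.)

LEFT JOIN keeps every row from `teams`; unmatched rows get NULL for `tasks`'s columns.
Matching on a.team_id < b.team_id. A NULL in a compared column never satisfies the condition.
- a (team_id=8) has no partner → padded with NULL.
- a (team_id=8) has no partner → padded with NULL.
- a (team_id=1) pairs with 5 row(s) of b.
- a (team_id=1) pairs with 5 row(s) of b.
- a (team_id=1) pairs with 5 row(s) of b.
- a (team_id=NULL) has no partner → padded with NULL.

NULL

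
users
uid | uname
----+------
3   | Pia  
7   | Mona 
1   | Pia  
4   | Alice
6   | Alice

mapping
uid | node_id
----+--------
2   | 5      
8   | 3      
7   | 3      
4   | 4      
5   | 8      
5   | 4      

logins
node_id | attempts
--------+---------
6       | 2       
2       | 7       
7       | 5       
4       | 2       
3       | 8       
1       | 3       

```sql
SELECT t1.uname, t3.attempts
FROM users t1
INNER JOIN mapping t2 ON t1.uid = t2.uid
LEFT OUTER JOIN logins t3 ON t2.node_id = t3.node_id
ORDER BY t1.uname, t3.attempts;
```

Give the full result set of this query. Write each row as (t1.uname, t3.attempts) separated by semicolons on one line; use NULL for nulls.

Joins associate left-to-right: users INNER JOIN mapping on uid gives 2 intermediate row(s).
Then LEFT JOIN `logins t3` on node_id: each of those 2 rows is kept; rows whose t2.node_id has no match in t3 get NULL for t3's columns.

(Alice, 2); (Mona, 8)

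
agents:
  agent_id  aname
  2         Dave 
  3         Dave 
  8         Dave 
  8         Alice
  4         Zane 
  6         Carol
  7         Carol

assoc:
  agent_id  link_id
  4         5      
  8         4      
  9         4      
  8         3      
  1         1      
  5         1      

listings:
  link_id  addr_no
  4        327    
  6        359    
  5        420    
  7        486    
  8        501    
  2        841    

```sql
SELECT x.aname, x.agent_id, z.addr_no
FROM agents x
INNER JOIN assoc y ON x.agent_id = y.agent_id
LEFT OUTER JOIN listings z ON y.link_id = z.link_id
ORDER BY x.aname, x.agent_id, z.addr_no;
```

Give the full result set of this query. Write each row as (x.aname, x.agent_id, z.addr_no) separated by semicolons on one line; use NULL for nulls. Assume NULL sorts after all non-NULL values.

(Alice, 8, 327); (Alice, 8, NULL); (Dave, 8, 327); (Dave, 8, NULL); (Zane, 4, 420)

Evaluate left to right. First `agents x INNER JOIN assoc y` on agent_id: 5 row(s).
Then LEFT JOIN `listings z` on link_id: each of those 5 rows is kept; rows whose y.link_id has no match in z get NULL for z's columns.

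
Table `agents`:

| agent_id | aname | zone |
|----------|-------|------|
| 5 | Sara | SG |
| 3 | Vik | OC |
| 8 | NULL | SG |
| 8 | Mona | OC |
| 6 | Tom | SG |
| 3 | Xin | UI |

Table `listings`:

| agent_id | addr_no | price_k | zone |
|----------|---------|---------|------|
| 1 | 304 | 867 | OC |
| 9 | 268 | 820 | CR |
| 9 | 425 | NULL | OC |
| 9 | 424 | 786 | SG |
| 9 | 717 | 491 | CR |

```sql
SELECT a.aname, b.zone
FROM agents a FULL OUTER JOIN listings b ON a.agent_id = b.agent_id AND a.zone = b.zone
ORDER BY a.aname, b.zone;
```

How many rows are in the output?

FULL OUTER JOIN keeps every row from both sides; unmatched rows get NULL for the other side's columns.
Matching on a.agent_id = b.agent_id AND a.zone = b.zone.
Matched pairs: 0; unmatched a rows kept: 6; unmatched b rows kept: 5.
Total: 0 matched + 11 padded = 11 rows.

11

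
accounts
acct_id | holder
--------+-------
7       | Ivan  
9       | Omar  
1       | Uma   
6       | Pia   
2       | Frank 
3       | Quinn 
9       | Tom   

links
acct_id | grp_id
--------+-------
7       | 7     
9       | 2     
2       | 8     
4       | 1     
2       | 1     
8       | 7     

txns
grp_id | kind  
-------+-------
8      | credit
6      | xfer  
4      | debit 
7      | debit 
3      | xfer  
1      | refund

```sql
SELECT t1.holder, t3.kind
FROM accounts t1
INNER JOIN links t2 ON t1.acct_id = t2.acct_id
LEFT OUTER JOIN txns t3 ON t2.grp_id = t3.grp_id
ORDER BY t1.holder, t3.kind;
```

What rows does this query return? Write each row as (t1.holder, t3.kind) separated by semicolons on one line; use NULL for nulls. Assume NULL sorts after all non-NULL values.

(Frank, credit); (Frank, refund); (Ivan, debit); (Omar, NULL); (Tom, NULL)

Evaluate left to right. First `accounts t1 INNER JOIN links t2` on acct_id: 5 row(s).
Then LEFT JOIN `txns t3` on grp_id: each of those 5 rows is kept; rows whose t2.grp_id has no match in t3 get NULL for t3's columns.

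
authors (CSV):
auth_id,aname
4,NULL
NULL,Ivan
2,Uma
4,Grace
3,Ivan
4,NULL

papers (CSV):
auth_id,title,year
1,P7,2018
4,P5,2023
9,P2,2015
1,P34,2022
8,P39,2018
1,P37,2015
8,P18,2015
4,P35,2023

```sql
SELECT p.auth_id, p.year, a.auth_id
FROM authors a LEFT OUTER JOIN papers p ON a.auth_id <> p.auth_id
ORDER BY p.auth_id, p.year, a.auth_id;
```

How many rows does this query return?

LEFT JOIN keeps every row from `authors`; unmatched rows get NULL for `papers`'s columns.
Matching on a.auth_id <> p.auth_id. A NULL in a compared column never satisfies the condition.
Matched pairs: 34; unmatched a rows kept: 1.
Total: 34 matched + 1 padded = 35 rows.

35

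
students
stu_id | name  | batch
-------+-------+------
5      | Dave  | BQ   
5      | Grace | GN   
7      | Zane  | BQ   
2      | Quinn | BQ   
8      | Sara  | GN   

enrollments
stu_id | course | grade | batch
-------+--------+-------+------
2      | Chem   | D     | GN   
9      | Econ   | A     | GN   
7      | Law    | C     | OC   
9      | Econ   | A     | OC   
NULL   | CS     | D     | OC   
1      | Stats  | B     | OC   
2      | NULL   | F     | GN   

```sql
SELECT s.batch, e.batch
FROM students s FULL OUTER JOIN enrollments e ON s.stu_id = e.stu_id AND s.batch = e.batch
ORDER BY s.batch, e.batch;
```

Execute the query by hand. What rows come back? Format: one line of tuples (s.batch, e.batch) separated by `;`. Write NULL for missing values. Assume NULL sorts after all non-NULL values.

(BQ, NULL); (BQ, NULL); (BQ, NULL); (GN, NULL); (GN, NULL); (NULL, GN); (NULL, GN); (NULL, GN); (NULL, OC); (NULL, OC); (NULL, OC); (NULL, OC)

FULL OUTER JOIN keeps every row from both sides; unmatched rows get NULL for the other side's columns.
Matching on s.stu_id = e.stu_id AND s.batch = e.batch. A NULL in a compared column never satisfies the condition.
Matched pairs: 0; unmatched s rows kept: 5; unmatched e rows kept: 7.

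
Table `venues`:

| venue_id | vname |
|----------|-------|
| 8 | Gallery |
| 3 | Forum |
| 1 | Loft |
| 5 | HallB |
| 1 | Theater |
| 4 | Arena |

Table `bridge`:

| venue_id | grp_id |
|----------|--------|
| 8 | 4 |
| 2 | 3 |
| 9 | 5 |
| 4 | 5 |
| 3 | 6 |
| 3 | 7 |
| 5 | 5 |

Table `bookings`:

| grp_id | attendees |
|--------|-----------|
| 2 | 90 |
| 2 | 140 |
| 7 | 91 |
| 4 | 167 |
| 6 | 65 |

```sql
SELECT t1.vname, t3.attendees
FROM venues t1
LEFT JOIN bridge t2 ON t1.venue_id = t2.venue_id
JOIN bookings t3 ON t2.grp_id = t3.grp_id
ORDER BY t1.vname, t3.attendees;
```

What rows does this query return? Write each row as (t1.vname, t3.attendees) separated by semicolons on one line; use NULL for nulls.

(Forum, 65); (Forum, 91); (Gallery, 167)

Joins associate left-to-right: venues LEFT JOIN bridge on venue_id gives 7 intermediate row(s).
Then INNER JOIN `bookings t3` on grp_id: keep only rows whose t2.grp_id appears in t3.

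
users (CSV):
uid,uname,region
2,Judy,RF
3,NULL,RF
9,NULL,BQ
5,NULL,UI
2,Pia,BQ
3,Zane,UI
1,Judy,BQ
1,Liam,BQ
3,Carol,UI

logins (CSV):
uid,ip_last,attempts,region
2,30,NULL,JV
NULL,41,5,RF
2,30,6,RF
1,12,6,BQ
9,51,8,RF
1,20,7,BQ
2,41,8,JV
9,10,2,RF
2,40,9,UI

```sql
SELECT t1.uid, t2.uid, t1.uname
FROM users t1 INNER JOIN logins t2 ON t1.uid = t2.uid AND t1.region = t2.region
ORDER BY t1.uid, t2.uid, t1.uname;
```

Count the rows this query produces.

5

INNER JOIN keeps only pairs where the ON condition holds.
Matching on t1.uid = t2.uid AND t1.region = t2.region. A NULL in a compared column never satisfies the condition.
- uid=2, region=RF: 1 matching t2 row(s), so 1 row(s) emitted.
- uid=3, region=RF: no matching t2 row, dropped.
- uid=9, region=BQ: no matching t2 row, dropped.
- uid=5, region=UI: no matching t2 row, dropped.
- uid=2, region=BQ: no matching t2 row, dropped.
- uid=3, region=UI: no matching t2 row, dropped.
- uid=1, region=BQ: 2 matching t2 row(s), so 2 row(s) emitted.
- uid=1, region=BQ: 2 matching t2 row(s), so 2 row(s) emitted.
- uid=3, region=UI: no matching t2 row, dropped.
Total: 5 rows.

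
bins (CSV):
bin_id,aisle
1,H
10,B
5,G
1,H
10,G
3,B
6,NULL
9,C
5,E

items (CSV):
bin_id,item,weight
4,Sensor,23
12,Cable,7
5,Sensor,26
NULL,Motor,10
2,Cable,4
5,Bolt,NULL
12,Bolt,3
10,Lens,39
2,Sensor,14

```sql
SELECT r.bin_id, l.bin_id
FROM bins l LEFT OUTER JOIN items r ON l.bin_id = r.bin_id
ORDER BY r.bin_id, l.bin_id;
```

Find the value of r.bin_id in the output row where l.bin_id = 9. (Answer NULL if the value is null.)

LEFT JOIN keeps every row from `bins`; unmatched rows get NULL for `items`'s columns.
Matching on l.bin_id = r.bin_id. A NULL in a compared column never satisfies the condition.
- l row (bin_id=1): no match → kept, r columns NULL.
- l row (bin_id=10): matches 1 r row(s) → 1 output row(s).
- l row (bin_id=5): matches 2 r row(s) → 2 output row(s).
- l row (bin_id=1): no match → kept, r columns NULL.
- l row (bin_id=10): matches 1 r row(s) → 1 output row(s).
- l row (bin_id=3): no match → kept, r columns NULL.
- l row (bin_id=6): no match → kept, r columns NULL.
- l row (bin_id=9): no match → kept, r columns NULL.
- l row (bin_id=5): matches 2 r row(s) → 2 output row(s).

NULL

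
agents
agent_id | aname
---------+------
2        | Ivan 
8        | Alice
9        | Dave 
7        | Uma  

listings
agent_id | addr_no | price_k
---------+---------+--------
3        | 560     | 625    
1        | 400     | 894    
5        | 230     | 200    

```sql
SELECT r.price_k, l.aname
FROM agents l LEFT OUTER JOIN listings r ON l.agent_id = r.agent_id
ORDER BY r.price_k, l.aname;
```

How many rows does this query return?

LEFT JOIN keeps every row from `agents`; unmatched rows get NULL for `listings`'s columns.
Matching on l.agent_id = r.agent_id.
Matched pairs: 0; unmatched l rows kept: 4.
Total: 0 matched + 4 padded = 4 rows.

4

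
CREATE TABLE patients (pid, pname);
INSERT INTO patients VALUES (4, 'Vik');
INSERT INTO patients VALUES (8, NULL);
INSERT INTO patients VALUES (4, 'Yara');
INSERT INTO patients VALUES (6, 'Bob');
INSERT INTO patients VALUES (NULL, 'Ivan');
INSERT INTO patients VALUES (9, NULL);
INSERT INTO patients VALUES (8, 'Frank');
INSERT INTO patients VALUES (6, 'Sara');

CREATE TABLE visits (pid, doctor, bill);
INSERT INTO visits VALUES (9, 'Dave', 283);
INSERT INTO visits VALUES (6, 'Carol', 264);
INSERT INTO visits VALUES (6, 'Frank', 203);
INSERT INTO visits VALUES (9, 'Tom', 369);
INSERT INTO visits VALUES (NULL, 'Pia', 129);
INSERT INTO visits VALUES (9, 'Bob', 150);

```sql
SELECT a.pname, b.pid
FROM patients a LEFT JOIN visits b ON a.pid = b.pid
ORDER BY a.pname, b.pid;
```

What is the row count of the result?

12

LEFT JOIN keeps every row from `patients`; unmatched rows get NULL for `visits`'s columns.
Matching on a.pid = b.pid. A NULL in a compared column never satisfies the condition.
- a[0] pid=4 → no match; kept with NULLs on the b side.
- a[1] pid=8 → no match; kept with NULLs on the b side.
- a[2] pid=4 → no match; kept with NULLs on the b side.
- a[3] pid=6 → 2 match(es) in b → 2 row(s).
- a[4] pid=NULL → no match; kept with NULLs on the b side.
- a[5] pid=9 → 3 match(es) in b → 3 row(s).
- a[6] pid=8 → no match; kept with NULLs on the b side.
- a[7] pid=6 → 2 match(es) in b → 2 row(s).
Total: 7 matched + 5 padded = 12 rows.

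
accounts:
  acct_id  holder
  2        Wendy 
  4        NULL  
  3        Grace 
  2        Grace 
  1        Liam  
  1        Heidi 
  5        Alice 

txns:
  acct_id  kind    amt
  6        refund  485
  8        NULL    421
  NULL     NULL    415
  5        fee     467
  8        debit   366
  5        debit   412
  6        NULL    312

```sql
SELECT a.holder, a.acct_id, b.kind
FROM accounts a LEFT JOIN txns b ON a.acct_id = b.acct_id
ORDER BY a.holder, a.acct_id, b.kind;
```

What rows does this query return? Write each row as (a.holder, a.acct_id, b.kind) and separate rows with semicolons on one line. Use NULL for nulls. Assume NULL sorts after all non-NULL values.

LEFT JOIN keeps every row from `accounts`; unmatched rows get NULL for `txns`'s columns.
Matching on a.acct_id = b.acct_id. A NULL in a compared column never satisfies the condition.
Matched pairs: 2; unmatched a rows kept: 6.

(Alice, 5, debit); (Alice, 5, fee); (Grace, 2, NULL); (Grace, 3, NULL); (Heidi, 1, NULL); (Liam, 1, NULL); (Wendy, 2, NULL); (NULL, 4, NULL)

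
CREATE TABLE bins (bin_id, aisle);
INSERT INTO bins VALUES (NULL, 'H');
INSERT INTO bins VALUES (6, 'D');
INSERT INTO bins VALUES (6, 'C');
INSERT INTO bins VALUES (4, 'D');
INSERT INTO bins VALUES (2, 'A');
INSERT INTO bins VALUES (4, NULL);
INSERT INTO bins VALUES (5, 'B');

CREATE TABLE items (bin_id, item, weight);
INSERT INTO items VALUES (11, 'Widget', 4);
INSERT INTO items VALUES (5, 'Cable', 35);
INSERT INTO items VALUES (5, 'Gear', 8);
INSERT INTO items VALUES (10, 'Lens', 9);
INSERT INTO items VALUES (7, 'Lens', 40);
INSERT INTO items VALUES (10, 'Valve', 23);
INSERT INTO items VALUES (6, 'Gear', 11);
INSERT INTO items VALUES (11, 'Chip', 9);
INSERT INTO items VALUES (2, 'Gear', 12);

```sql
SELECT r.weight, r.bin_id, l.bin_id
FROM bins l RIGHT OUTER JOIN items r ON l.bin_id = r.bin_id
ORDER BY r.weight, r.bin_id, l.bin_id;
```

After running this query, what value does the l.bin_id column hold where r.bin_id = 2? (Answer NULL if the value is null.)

2

RIGHT JOIN keeps every row from `items`; unmatched rows get NULL for `bins`'s columns.
Matching on l.bin_id = r.bin_id. A NULL in a compared column never satisfies the condition.
- l[0] bin_id=NULL → no match.
- l[1] bin_id=6 → 1 match(es) in r → 1 row(s).
- l[2] bin_id=6 → 1 match(es) in r → 1 row(s).
- l[3] bin_id=4 → no match.
- l[4] bin_id=2 → 1 match(es) in r → 1 row(s).
- l[5] bin_id=4 → no match.
- l[6] bin_id=5 → 2 match(es) in r → 2 row(s).
- plus 5 unmatched r row(s), each kept with NULL l columns.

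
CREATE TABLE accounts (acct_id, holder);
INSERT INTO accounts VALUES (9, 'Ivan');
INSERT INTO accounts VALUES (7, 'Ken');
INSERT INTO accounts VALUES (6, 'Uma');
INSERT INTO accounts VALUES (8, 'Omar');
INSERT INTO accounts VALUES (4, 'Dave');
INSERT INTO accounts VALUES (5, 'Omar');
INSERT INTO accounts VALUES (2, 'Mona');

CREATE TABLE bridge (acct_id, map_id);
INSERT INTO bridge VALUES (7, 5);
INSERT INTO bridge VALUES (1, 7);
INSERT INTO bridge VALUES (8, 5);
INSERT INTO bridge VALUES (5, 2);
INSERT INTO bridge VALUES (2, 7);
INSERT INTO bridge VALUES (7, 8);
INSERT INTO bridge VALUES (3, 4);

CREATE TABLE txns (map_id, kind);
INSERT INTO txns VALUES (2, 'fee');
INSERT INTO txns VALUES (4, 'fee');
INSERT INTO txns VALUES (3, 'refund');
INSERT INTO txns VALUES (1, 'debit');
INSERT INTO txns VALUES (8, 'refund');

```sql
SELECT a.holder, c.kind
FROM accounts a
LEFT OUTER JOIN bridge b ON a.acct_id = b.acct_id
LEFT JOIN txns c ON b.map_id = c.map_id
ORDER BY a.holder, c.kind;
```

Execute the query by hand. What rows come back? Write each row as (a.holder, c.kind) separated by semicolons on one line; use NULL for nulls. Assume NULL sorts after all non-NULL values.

(Dave, NULL); (Ivan, NULL); (Ken, refund); (Ken, NULL); (Mona, NULL); (Omar, fee); (Omar, NULL); (Uma, NULL)

Evaluate left to right. First `accounts a LEFT JOIN bridge b` on acct_id: 8 row(s).
Then LEFT JOIN `txns c` on map_id: each of those 8 rows is kept; rows whose b.map_id has no match in c get NULL for c's columns.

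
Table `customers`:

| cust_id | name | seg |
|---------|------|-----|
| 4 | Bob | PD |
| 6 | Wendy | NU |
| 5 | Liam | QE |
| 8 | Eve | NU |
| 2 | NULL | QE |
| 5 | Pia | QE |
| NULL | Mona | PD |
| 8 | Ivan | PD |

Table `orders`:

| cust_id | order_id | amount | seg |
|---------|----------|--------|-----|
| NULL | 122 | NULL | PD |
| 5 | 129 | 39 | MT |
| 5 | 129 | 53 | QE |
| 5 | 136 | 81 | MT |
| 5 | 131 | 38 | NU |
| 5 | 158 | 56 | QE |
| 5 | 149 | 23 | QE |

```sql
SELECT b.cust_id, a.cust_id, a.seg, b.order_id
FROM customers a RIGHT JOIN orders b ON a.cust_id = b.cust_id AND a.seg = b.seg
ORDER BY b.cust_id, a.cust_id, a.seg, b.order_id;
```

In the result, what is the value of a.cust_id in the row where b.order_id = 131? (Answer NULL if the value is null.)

NULL

RIGHT JOIN keeps every row from `orders`; unmatched rows get NULL for `customers`'s columns.
Matching on a.cust_id = b.cust_id AND a.seg = b.seg. A NULL in a compared column never satisfies the condition.
- cust_id=4, seg=PD: no matching b row.
- cust_id=6, seg=NU: no matching b row.
- cust_id=5, seg=QE: 3 matching b row(s), so 3 row(s) emitted.
- cust_id=8, seg=NU: no matching b row.
- cust_id=2, seg=QE: no matching b row.
- cust_id=5, seg=QE: 3 matching b row(s), so 3 row(s) emitted.
- cust_id=NULL, seg=PD: no matching b row.
- cust_id=8, seg=PD: no matching b row.
- plus 4 unmatched b row(s), each kept with NULL a columns.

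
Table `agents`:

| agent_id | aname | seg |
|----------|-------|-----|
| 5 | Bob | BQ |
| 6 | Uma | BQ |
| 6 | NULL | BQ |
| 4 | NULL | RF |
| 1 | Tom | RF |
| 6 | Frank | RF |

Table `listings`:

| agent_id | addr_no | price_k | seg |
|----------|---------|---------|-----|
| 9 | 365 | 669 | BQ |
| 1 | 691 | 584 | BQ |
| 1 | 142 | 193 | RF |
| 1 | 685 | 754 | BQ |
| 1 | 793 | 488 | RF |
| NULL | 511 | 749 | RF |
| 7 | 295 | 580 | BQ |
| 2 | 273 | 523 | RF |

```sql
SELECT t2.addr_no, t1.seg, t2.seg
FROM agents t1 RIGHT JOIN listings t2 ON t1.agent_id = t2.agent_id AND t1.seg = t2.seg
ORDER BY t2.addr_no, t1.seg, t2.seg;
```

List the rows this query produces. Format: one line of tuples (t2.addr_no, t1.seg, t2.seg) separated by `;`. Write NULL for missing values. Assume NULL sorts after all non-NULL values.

RIGHT JOIN keeps every row from `listings`; unmatched rows get NULL for `agents`'s columns.
Matching on t1.agent_id = t2.agent_id AND t1.seg = t2.seg. A NULL in a compared column never satisfies the condition.
- t1[0] agent_id=5, seg=BQ → no match.
- t1[1] agent_id=6, seg=BQ → no match.
- t1[2] agent_id=6, seg=BQ → no match.
- t1[3] agent_id=4, seg=RF → no match.
- t1[4] agent_id=1, seg=RF → 2 match(es) in t2 → 2 row(s).
- t1[5] agent_id=6, seg=RF → no match.
- 6 row(s) from t2 found no t1 partner → padded with NULL.
After projecting and ordering:
t2.addr_no | t1.seg | t2.seg
142 | RF | RF
273 | NULL | RF
295 | NULL | BQ
365 | NULL | BQ
511 | NULL | RF
685 | NULL | BQ
691 | NULL | BQ
793 | RF | RF

(142, RF, RF); (273, NULL, RF); (295, NULL, BQ); (365, NULL, BQ); (511, NULL, RF); (685, NULL, BQ); (691, NULL, BQ); (793, RF, RF)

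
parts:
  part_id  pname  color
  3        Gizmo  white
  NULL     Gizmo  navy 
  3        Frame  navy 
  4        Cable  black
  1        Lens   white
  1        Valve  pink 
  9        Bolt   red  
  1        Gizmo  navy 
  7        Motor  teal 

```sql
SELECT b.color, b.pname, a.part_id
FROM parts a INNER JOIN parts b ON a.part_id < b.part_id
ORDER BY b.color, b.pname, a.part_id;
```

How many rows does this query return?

INNER JOIN keeps only pairs where the ON condition holds.
Matching on a.part_id < b.part_id. A NULL in a compared column never satisfies the condition.
- a (part_id=3) pairs with 3 row(s) of b.
- a (part_id=NULL) has no partner → excluded.
- a (part_id=3) pairs with 3 row(s) of b.
- a (part_id=4) pairs with 2 row(s) of b.
- a (part_id=1) pairs with 5 row(s) of b.
- a (part_id=1) pairs with 5 row(s) of b.
- a (part_id=9) has no partner → excluded.
- a (part_id=1) pairs with 5 row(s) of b.
- a (part_id=7) pairs with 1 row(s) of b.
Total: 24 rows.

24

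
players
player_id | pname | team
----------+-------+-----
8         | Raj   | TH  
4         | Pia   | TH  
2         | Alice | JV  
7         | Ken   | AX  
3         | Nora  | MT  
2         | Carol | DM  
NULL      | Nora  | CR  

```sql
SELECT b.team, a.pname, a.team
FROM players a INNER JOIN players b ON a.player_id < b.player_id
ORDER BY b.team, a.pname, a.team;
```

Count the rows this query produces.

14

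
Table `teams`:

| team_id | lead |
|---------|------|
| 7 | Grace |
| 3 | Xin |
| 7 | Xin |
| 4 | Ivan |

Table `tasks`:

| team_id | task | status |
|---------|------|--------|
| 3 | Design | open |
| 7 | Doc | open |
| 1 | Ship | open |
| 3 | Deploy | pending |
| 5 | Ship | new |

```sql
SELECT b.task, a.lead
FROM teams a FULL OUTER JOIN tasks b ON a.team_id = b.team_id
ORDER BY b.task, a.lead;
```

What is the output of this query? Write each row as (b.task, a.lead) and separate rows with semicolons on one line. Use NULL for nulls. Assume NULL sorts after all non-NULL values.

FULL OUTER JOIN keeps every row from both sides; unmatched rows get NULL for the other side's columns.
Matching on a.team_id = b.team_id.
Matched pairs: 4; unmatched a rows kept: 1; unmatched b rows kept: 2.

(Deploy, Xin); (Design, Xin); (Doc, Grace); (Doc, Xin); (Ship, NULL); (Ship, NULL); (NULL, Ivan)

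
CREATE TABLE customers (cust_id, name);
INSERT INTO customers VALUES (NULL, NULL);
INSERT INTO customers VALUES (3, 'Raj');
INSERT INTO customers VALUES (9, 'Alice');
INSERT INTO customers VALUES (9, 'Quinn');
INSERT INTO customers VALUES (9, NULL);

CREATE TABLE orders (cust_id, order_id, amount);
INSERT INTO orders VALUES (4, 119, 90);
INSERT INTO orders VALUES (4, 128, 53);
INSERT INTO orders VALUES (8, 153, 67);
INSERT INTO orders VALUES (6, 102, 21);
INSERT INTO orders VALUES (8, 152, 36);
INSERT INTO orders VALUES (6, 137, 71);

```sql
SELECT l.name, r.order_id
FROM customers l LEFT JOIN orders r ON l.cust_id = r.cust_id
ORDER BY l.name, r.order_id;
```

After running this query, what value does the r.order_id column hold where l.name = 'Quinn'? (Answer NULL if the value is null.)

LEFT JOIN keeps every row from `customers`; unmatched rows get NULL for `orders`'s columns.
Matching on l.cust_id = r.cust_id. A NULL in a compared column never satisfies the condition.
- cust_id=NULL: no r row matches, row kept with r columns NULL.
- cust_id=3: no r row matches, row kept with r columns NULL.
- cust_id=9: no r row matches, row kept with r columns NULL.
- cust_id=9: no r row matches, row kept with r columns NULL.
- cust_id=9: no r row matches, row kept with r columns NULL.

NULL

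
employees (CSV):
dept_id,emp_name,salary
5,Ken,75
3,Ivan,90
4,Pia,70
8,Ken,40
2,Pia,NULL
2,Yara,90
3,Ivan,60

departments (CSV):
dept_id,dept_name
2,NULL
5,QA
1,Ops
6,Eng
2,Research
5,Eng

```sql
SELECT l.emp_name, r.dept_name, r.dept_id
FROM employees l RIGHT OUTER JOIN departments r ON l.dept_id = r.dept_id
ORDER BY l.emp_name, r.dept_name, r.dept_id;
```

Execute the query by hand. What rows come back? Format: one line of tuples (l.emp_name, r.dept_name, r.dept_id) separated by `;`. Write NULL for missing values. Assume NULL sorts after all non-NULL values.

(Ken, Eng, 5); (Ken, QA, 5); (Pia, Research, 2); (Pia, NULL, 2); (Yara, Research, 2); (Yara, NULL, 2); (NULL, Eng, 6); (NULL, Ops, 1)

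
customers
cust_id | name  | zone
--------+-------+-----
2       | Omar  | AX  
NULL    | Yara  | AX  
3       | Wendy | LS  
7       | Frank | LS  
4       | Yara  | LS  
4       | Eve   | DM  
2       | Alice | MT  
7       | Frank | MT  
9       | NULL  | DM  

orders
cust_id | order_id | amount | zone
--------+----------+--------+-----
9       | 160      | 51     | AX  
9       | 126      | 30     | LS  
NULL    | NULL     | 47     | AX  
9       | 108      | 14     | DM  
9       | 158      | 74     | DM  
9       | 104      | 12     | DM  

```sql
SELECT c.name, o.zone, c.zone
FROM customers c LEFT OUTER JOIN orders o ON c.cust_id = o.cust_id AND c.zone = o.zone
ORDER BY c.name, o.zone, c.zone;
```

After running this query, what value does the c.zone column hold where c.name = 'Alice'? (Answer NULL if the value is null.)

LEFT JOIN keeps every row from `customers`; unmatched rows get NULL for `orders`'s columns.
Matching on c.cust_id = o.cust_id AND c.zone = o.zone. A NULL in a compared column never satisfies the condition.
Matched pairs: 3; unmatched c rows kept: 8.

MT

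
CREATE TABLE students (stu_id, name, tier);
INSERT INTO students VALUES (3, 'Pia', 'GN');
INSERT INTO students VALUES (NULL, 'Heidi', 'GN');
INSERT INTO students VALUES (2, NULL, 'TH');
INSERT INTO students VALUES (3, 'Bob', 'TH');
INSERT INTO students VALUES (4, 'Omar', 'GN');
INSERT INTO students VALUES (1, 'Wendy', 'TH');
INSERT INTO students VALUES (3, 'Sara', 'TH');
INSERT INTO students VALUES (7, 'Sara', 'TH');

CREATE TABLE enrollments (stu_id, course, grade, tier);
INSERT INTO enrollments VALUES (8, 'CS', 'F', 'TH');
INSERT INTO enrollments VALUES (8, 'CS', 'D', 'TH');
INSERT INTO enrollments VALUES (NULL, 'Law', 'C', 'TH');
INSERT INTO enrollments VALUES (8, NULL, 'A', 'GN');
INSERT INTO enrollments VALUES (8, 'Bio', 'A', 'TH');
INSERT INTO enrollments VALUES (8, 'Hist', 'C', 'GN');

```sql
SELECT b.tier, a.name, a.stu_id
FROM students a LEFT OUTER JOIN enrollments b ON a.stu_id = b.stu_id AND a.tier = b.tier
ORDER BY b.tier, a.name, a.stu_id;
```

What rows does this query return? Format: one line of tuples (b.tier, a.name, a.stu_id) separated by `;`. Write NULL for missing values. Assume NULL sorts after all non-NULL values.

LEFT JOIN keeps every row from `students`; unmatched rows get NULL for `enrollments`'s columns.
Matching on a.stu_id = b.stu_id AND a.tier = b.tier. A NULL in a compared column never satisfies the condition.
- a (stu_id=3, tier=GN) has no partner → padded with NULL.
- a (stu_id=NULL, tier=GN) has no partner → padded with NULL.
- a (stu_id=2, tier=TH) has no partner → padded with NULL.
- a (stu_id=3, tier=TH) has no partner → padded with NULL.
- a (stu_id=4, tier=GN) has no partner → padded with NULL.
- a (stu_id=1, tier=TH) has no partner → padded with NULL.
- a (stu_id=3, tier=TH) has no partner → padded with NULL.
- a (stu_id=7, tier=TH) has no partner → padded with NULL.
After projecting and ordering:
b.tier | a.name | a.stu_id
NULL | Bob | 3
NULL | Heidi | NULL
NULL | Omar | 4
NULL | Pia | 3
NULL | Sara | 3
NULL | Sara | 7
NULL | Wendy | 1
NULL | NULL | 2

(NULL, Bob, 3); (NULL, Heidi, NULL); (NULL, Omar, 4); (NULL, Pia, 3); (NULL, Sara, 3); (NULL, Sara, 7); (NULL, Wendy, 1); (NULL, NULL, 2)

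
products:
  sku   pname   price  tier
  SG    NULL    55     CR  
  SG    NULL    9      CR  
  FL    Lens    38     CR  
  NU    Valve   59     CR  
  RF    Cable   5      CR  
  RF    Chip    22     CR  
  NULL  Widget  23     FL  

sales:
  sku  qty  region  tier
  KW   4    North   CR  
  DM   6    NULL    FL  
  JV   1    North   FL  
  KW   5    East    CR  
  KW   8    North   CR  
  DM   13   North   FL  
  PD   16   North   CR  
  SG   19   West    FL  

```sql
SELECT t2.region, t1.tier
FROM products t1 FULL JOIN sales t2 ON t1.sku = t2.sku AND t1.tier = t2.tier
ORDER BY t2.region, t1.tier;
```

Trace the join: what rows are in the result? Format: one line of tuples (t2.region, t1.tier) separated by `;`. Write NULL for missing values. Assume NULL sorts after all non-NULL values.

(East, NULL); (North, NULL); (North, NULL); (North, NULL); (North, NULL); (North, NULL); (West, NULL); (NULL, CR); (NULL, CR); (NULL, CR); (NULL, CR); (NULL, CR); (NULL, CR); (NULL, FL); (NULL, NULL)

FULL OUTER JOIN keeps every row from both sides; unmatched rows get NULL for the other side's columns.
Matching on t1.sku = t2.sku AND t1.tier = t2.tier. A NULL in a compared column never satisfies the condition.
- t1 row (sku=SG, tier=CR): no match → kept, t2 columns NULL.
- t1 row (sku=SG, tier=CR): no match → kept, t2 columns NULL.
- t1 row (sku=FL, tier=CR): no match → kept, t2 columns NULL.
- t1 row (sku=NU, tier=CR): no match → kept, t2 columns NULL.
- t1 row (sku=RF, tier=CR): no match → kept, t2 columns NULL.
- t1 row (sku=RF, tier=CR): no match → kept, t2 columns NULL.
- t1 row (sku=NULL, tier=FL): no match → kept, t2 columns NULL.
- plus 8 unmatched t2 row(s), each kept with NULL t1 columns.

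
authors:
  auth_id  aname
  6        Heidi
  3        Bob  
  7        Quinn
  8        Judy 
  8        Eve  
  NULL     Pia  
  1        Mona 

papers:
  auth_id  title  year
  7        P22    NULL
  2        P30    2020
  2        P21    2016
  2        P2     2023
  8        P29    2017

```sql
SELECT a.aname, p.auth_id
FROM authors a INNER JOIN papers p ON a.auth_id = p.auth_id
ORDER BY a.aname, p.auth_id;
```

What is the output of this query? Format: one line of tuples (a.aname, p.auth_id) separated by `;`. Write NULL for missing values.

(Eve, 8); (Judy, 8); (Quinn, 7)

INNER JOIN keeps only pairs where the ON condition holds.
Matching on a.auth_id = p.auth_id. A NULL in a compared column never satisfies the condition.
- a[0] auth_id=6 → no match; dropped.
- a[1] auth_id=3 → no match; dropped.
- a[2] auth_id=7 → 1 match(es) in p → 1 row(s).
- a[3] auth_id=8 → 1 match(es) in p → 1 row(s).
- a[4] auth_id=8 → 1 match(es) in p → 1 row(s).
- a[5] auth_id=NULL → no match; dropped.
- a[6] auth_id=1 → no match; dropped.
After projecting and ordering:
a.aname | p.auth_id
Eve | 8
Judy | 8
Quinn | 7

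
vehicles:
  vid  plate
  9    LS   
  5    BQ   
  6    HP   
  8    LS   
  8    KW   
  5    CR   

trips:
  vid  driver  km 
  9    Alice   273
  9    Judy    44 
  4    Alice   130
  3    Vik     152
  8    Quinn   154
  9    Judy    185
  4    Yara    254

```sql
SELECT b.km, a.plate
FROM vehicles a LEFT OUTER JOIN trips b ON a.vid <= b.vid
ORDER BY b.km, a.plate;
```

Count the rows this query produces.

23

LEFT JOIN keeps every row from `vehicles`; unmatched rows get NULL for `trips`'s columns.
Matching on a.vid <= b.vid.
- a[0] vid=9 → 3 match(es) in b → 3 row(s).
- a[1] vid=5 → 4 match(es) in b → 4 row(s).
- a[2] vid=6 → 4 match(es) in b → 4 row(s).
- a[3] vid=8 → 4 match(es) in b → 4 row(s).
- a[4] vid=8 → 4 match(es) in b → 4 row(s).
- a[5] vid=5 → 4 match(es) in b → 4 row(s).
Total: 23 rows.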